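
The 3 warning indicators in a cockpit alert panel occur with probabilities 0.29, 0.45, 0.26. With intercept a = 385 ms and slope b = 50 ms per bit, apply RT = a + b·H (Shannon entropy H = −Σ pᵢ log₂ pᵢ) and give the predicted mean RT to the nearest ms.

462 ms

Entropy contributions −pᵢ log₂ pᵢ: 0.5179, 0.5184, 0.5053; sum H = 1.5416 bits.
RT = a + bH = 385 + 50·1.5416 = 462.08 ms.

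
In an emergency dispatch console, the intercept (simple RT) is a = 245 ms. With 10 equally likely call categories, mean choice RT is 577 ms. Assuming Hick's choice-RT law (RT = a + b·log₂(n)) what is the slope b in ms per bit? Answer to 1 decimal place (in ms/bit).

log₂(10) = 3.3219 bits.
b = (RT − a)/log₂ n = (577 − 245) / 3.3219 = 99.942 ms/bit.

99.9 ms/bit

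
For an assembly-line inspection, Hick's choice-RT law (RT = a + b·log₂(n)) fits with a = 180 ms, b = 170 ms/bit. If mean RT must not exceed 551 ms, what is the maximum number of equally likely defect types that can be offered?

4

Information budget: (551 − 180)/170 = 2.1824 bits, so n ≤ 2^2.1824 = 4.539 → at most 4.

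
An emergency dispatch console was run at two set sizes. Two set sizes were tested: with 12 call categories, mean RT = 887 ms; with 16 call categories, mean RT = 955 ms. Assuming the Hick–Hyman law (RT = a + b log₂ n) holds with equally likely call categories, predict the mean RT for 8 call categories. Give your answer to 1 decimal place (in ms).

791.2 ms

Fit slope and intercept:
  b = (955 − 887) / (log₂ 16 − log₂ 12) = 68 / (4 − 3.5850) = 163.841 ms/bit
  a = 887 − 163.841 × 3.5850 = 299.638 ms
Then RT(8) = 299.638 + 163.841 × log₂ 8 = 299.638 + 163.841 × 3 ≈ 791.159 ms.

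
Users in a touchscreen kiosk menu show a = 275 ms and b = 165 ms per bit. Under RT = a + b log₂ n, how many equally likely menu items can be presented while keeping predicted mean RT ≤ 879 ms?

12

165·log₂ n ≤ 879 − 275 = 604, giving log₂ n ≤ 3.6606 and n ≤ 12.646. The largest whole number is 12.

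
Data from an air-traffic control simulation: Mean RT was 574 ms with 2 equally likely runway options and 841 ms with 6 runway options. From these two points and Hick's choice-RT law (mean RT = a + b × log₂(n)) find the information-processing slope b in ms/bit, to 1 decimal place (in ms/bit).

b = (RT₂ − RT₁)/(log₂ n₂ − log₂ n₁) = (841 − 574)/(2.5850 − 1) = 168.458 ms/bit.

168.5 ms/bit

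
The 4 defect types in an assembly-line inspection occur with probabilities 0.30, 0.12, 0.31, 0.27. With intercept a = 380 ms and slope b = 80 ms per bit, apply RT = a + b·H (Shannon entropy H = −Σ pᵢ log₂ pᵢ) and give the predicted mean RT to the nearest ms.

H = 0.30·log₂(1/0.30) + 0.12·log₂(1/0.12) + 0.31·log₂(1/0.31) + 0.27·log₂(1/0.27) = 1.9220 bits.
RT = 380 + 80 × 1.9220 = 533.76 ms.

534 ms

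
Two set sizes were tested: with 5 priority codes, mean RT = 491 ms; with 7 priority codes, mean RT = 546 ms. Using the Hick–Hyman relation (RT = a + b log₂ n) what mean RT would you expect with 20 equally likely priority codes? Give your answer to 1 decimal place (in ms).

717.6 ms

RT is linear in log₂ n, so two points fix the line:
  b = (546 − 491) / (log₂ 7 − log₂ 5) = 55 / (2.8074 − 2.3219) = 113.302 ms/bit
  a = 491 − 113.302 × 2.3219 = 227.920 ms
Then RT(20) = 227.920 + 113.302 × log₂ 20 = 227.920 + 113.302 × 4.3219 ≈ 717.605 ms.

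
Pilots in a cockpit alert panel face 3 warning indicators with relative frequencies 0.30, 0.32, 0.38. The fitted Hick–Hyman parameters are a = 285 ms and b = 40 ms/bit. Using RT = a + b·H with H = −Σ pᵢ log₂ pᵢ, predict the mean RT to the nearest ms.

348 ms

H = 0.30·log₂(1/0.30) + 0.32·log₂(1/0.32) + 0.38·log₂(1/0.38) = 1.5776 bits.
RT = 285 + 40 × 1.5776 = 348.10 ms.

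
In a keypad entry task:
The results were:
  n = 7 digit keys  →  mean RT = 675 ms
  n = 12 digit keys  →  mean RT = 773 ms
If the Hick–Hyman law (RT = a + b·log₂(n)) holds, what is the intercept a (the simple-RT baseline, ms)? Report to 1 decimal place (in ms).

321.2 ms

b = (RT₂ − RT₁)/(log₂ n₂ − log₂ n₁) = (773 − 675)/(3.5850 − 2.8074) = 126.028 ms/bit.
Intercept: a = 675 − 126.028·log₂(7) = 321.196 ms.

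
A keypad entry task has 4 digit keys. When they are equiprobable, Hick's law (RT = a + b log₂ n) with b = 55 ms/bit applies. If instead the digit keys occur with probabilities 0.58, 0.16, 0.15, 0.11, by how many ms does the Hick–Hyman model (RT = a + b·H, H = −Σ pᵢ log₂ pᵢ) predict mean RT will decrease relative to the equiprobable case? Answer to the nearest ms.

The RT saving is b·ΔH. Equiprobable H₀ = log₂(4) = 2.0000 bits; with the given probabilities H = 1.6397 bits.
b·(H₀ − H) = 55 × (2.0000 − 1.6397) = 19.82 ms.

20 ms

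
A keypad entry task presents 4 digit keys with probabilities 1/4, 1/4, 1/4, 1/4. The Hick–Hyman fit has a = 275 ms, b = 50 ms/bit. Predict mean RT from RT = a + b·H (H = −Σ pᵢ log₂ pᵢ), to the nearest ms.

H = −Σ pᵢ log₂ pᵢ = 0.25·2 + 0.25·2 + 0.25·2 + 0.25·2 = 2.000 bits.
RT = 275 + 50 × 2.000 = 375.00 ms.

375 ms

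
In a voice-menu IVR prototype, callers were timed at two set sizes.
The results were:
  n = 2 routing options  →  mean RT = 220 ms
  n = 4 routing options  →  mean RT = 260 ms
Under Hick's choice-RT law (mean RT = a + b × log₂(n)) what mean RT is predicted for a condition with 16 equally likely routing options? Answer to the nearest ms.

340 ms

Fit slope and intercept:
  b = (260 − 220) / (log₂ 4 − log₂ 2) = 40 / (2 − 1) = 40 ms/bit
  a = 220 − 40 × 1 = 180 ms
Then RT(16) = 180 + 40 × log₂ 16 = 180 + 40 × 4 ≈ 340.000 ms.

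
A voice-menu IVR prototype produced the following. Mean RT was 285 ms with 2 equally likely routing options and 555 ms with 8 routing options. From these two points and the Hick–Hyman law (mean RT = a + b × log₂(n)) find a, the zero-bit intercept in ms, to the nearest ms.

150 ms

b = (RT₂ − RT₁)/(log₂ n₂ − log₂ n₁) = (555 − 285)/(3 − 1) = 135 ms/bit.
Intercept: a = 285 − 135·log₂(2) = 150.000 ms.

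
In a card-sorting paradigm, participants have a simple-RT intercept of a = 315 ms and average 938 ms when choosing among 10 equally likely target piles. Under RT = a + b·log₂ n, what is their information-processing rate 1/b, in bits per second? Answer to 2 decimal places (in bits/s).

5.33 bits/s

Choice component = 938 − 315 = 623 ms over log₂(10) = 3.3219 bits.
b = 623 / 3.3219 = 187.542 ms/bit, so 1/b = 5.332 bits/s.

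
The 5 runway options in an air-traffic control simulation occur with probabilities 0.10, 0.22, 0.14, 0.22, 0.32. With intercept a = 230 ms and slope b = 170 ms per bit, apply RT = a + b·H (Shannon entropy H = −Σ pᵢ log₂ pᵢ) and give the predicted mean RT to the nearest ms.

607 ms

H = 0.10·log₂(1/0.10) + 0.22·log₂(1/0.22) + 0.14·log₂(1/0.14) + 0.22·log₂(1/0.22) + 0.32·log₂(1/0.32) = 2.2165 bits.
RT = 230 + 170 × 2.2165 = 606.80 ms.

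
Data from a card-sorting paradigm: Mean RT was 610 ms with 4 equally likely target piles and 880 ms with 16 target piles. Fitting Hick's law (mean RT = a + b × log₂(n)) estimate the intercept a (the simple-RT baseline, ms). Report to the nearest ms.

340 ms

The slope on a log₂ axis is (880 − 610) / (4 − 2) = 135 ms/bit.
a = RT₁ − b·log₂ n₁ = 610 − 135 × 2 = 340.000 ms.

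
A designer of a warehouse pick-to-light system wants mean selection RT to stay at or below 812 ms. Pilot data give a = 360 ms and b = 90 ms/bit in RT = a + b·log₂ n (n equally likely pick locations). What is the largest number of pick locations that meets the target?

Set 360 + 90·log₂ n ≤ 812 → log₂ n ≤ (812 − 360)/90 = 5.0222.
So n ≤ 2^5.0222 = 32.497; the largest integer n is 32.

32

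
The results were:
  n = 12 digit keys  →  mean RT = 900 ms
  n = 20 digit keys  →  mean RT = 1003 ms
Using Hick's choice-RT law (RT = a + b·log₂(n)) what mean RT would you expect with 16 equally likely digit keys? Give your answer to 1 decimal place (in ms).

958.0 ms

With log₂ n on the abscissa the relation is linear; from the two conditions:
  b = (1003 − 900) / (log₂ 20 − log₂ 12) = 103 / (4.3219 − 3.5850) = 139.762 ms/bit
  a = 900 − 139.762 × 3.5850 = 398.957 ms
Then RT(16) = 398.957 + 139.762 × log₂ 16 = 398.957 + 139.762 × 4 ≈ 958.007 ms.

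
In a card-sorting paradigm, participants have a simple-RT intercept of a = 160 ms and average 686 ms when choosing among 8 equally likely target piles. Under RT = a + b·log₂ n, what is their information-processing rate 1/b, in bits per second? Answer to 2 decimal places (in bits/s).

Choice component = 686 − 160 = 526 ms over log₂(8) = 3 bits.
b = 526 / 3 = 175.333 ms/bit, so 1/b = 5.703 bits/s.

5.70 bits/s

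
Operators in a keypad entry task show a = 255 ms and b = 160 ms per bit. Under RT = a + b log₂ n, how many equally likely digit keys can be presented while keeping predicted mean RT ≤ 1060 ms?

Information budget: (1060 − 255)/160 = 5.0312 bits, so n ≤ 2^5.0312 = 32.701 → at most 32.

32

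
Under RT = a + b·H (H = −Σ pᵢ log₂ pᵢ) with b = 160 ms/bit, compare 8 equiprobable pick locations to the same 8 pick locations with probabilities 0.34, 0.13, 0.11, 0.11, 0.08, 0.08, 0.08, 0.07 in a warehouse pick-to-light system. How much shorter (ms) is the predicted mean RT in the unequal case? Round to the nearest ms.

The RT saving is b·ΔH. Equiprobable H₀ = log₂(8) = 3.0000 bits; with the given probabilities H = 2.7555 bits.
b·(H₀ − H) = 160 × (3.0000 − 2.7555) = 39.12 ms.

39 ms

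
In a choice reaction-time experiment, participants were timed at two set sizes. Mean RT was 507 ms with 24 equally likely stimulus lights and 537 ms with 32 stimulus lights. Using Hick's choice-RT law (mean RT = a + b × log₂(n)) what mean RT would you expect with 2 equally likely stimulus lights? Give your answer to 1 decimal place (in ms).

With log₂ n on the abscissa the relation is linear; from the two conditions:
  b = (537 − 507) / (log₂ 32 − log₂ 24) = 30 / (5 − 4.5850) = 72.283 ms/bit
  a = 507 − 72.283 × 4.5850 = 175.587 ms
Then RT(2) = 175.587 + 72.283 × log₂ 2 = 175.587 + 72.283 × 1 ≈ 247.869 ms.

247.9 ms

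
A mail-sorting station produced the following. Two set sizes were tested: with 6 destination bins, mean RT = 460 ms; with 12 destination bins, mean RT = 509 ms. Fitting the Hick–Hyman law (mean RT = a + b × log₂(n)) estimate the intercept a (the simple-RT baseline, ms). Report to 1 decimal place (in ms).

Slope: b = (509 − 460) / (log₂ 12 − log₂ 6) = 49/1.0000 = 49.000 ms/bit.
a = RT₁ − b·log₂ n₁ = 460 − 49.000 × 2.5850 = 333.337 ms.

333.3 ms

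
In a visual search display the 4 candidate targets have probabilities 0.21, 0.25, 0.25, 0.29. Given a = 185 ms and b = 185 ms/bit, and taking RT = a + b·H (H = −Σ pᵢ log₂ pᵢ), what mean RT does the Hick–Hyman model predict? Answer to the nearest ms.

H = 0.21·log₂(1/0.21) + 0.25·log₂(1/0.25) + 0.25·log₂(1/0.25) + 0.29·log₂(1/0.29) = 1.9907 bits.
RT = 185 + 185 × 1.9907 = 553.28 ms.

553 ms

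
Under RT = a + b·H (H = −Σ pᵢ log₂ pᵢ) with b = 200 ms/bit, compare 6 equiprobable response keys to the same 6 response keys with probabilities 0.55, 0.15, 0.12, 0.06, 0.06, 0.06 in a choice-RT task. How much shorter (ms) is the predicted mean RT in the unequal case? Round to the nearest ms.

The RT saving is b·ΔH. Equiprobable H₀ = log₂(6) = 2.5850 bits; with the given probabilities H = 1.9826 bits.
b·(H₀ − H) = 200 × (2.5850 − 1.9826) = 120.48 ms.

120 ms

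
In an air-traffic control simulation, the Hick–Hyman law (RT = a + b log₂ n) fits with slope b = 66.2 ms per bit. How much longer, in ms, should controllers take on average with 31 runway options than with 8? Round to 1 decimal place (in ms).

129.4 ms

The intercept a cancels: ΔRT = b·(log₂ n₂ − log₂ n₁) = b·log₂(n₂/n₁).
log₂(31) − log₂(8) = 4.9542 − 3 = 1.9542.
ΔRT = 66.2 × 1.9542 = 129.368 ms.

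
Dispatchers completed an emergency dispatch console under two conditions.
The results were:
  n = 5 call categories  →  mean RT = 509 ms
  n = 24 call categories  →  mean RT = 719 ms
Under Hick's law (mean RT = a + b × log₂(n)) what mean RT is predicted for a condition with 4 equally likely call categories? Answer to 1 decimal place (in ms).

With log₂ n on the abscissa the relation is linear; from the two conditions:
  b = (719 − 509) / (log₂ 24 − log₂ 5) = 210 / (4.5850 − 2.3219) = 92.796 ms/bit
  a = 509 − 92.796 × 2.3219 = 293.535 ms
Then RT(4) = 293.535 + 92.796 × log₂ 4 = 293.535 + 92.796 × 2 ≈ 479.126 ms.

479.1 ms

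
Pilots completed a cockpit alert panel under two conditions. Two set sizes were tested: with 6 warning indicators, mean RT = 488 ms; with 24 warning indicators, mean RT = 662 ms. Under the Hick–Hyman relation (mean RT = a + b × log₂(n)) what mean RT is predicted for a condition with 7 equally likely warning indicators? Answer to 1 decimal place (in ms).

507.3 ms

RT is linear in log₂ n, so two points fix the line:
  b = (662 − 488) / (log₂ 24 − log₂ 6) = 174 / (4.5850 − 2.5850) = 87.000 ms/bit
  a = 488 − 87.000 × 2.5850 = 263.108 ms
Then RT(7) = 263.108 + 87.000 × log₂ 7 = 263.108 + 87.000 × 2.8074 ≈ 507.348 ms.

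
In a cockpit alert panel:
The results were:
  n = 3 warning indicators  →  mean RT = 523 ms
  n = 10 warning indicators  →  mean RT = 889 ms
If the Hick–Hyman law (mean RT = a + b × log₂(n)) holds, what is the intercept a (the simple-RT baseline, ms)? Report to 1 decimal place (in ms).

b = (RT₂ − RT₁)/(log₂ n₂ − log₂ n₁) = (889 − 523)/(3.3219 − 1.5850) = 210.712 ms/bit.
a = RT₁ − b·log₂ n₁ = 523 − 210.712 × 1.5850 = 189.029 ms.

189.0 ms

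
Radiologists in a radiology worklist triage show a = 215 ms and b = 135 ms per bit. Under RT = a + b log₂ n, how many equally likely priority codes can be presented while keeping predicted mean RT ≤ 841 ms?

Information budget: (841 − 215)/135 = 4.6370 bits, so n ≤ 2^4.6370 = 24.882 → at most 24.

24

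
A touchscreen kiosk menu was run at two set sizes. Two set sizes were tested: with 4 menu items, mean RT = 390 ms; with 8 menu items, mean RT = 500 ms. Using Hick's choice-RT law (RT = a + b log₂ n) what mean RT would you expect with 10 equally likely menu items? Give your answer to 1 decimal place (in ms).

Fit slope and intercept:
  b = (500 − 390) / (log₂ 8 − log₂ 4) = 110 / (3 − 2) = 110.000 ms/bit
  a = 390 − 110.000 × 2 = 170.000 ms
Then RT(10) = 170.000 + 110.000 × log₂ 10 = 170.000 + 110.000 × 3.3219 ≈ 535.412 ms.

535.4 ms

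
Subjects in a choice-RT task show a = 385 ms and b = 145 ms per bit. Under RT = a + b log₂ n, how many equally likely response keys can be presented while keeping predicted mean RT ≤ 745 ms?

Set 385 + 145·log₂ n ≤ 745 → log₂ n ≤ (745 − 385)/145 = 2.4828.
So n ≤ 2^2.4828 = 5.590; the largest integer n is 5.

5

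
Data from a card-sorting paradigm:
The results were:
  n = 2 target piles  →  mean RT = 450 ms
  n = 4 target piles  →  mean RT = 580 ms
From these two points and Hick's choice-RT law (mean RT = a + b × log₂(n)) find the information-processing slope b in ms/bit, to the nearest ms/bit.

The slope on a log₂ axis is (580 − 450) / (2 − 1) = 130 ms/bit.

130 ms/bit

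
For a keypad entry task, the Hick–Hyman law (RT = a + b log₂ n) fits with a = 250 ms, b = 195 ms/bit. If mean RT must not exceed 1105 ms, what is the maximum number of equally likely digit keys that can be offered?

Information budget: (1105 − 250)/195 = 4.3846 bits, so n ≤ 2^4.3846 = 20.888 → at most 20.

20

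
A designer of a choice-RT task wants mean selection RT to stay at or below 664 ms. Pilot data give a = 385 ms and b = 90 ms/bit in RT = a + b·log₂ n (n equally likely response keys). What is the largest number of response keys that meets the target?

Set 385 + 90·log₂ n ≤ 664 → log₂ n ≤ (664 − 385)/90 = 3.1000.
So n ≤ 2^3.1000 = 8.574; the largest integer n is 8.

8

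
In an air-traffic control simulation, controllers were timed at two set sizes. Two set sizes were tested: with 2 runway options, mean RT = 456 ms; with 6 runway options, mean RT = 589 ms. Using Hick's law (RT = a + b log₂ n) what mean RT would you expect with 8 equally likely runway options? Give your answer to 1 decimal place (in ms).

Solve the two-equation system in a and b:
  b = (589 − 456) / (log₂ 6 − log₂ 2) = 133 / (2.5850 − 1) = 83.914 ms/bit
  a = 456 − 83.914 × 1 = 372.086 ms
Then RT(8) = 372.086 + 83.914 × log₂ 8 = 372.086 + 83.914 × 3 ≈ 623.827 ms.

623.8 ms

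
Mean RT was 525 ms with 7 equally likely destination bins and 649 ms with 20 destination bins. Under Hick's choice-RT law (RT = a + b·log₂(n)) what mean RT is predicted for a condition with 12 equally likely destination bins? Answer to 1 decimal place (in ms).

Fit slope and intercept:
  b = (649 − 525) / (log₂ 20 − log₂ 7) = 124 / (4.3219 − 2.8074) = 81.871 ms/bit
  a = 525 − 81.871 × 2.8074 = 295.158 ms
Then RT(12) = 295.158 + 81.871 × log₂ 12 = 295.158 + 81.871 × 3.5850 ≈ 588.664 ms.

588.7 ms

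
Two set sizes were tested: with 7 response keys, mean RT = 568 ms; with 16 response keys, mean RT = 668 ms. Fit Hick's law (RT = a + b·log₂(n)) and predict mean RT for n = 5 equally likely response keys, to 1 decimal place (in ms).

Fit slope and intercept:
  b = (668 − 568) / (log₂ 16 − log₂ 7) = 100 / (4 − 2.8074) = 83.847 ms/bit
  a = 568 − 83.847 × 2.8074 = 332.611 ms
Then RT(5) = 332.611 + 83.847 × log₂ 5 = 332.611 + 83.847 × 2.3219 ≈ 527.298 ms.

527.3 ms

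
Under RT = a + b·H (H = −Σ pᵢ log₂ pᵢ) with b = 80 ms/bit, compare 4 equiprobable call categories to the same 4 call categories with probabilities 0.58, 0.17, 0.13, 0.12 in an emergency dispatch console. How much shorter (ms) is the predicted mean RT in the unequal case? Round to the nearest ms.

29 ms

Equiprobable entropy H₀ = log₂ 4 = 2.0000 bits.
Skewed entropy H = −Σ pᵢ log₂ pᵢ = 1.6401 bits.
ΔRT = b·(H₀ − H) = 80 × 0.3599 = 28.79 ms.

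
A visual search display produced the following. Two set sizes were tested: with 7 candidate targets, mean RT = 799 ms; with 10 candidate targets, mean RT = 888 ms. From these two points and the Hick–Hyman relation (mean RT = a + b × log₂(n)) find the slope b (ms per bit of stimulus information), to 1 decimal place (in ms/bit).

173.0 ms/bit

The slope on a log₂ axis is (888 − 799) / (3.3219 − 2.8074) = 172.959 ms/bit.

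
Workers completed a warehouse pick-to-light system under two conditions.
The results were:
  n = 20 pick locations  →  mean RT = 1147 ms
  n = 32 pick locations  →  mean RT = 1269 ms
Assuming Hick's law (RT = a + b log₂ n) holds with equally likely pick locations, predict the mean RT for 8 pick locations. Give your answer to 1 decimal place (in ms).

Solve the two-equation system in a and b:
  b = (1269 − 1147) / (log₂ 32 − log₂ 20) = 122 / (5 − 4.3219) = 179.922 ms/bit
  a = 1147 − 179.922 × 4.3219 = 369.390 ms
Then RT(8) = 369.390 + 179.922 × log₂ 8 = 369.390 + 179.922 × 3 ≈ 909.156 ms.

909.2 ms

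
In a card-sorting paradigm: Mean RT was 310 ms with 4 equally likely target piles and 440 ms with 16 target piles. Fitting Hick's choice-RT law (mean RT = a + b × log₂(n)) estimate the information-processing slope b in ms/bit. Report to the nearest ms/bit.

Slope: b = (440 − 310) / (log₂ 16 − log₂ 4) = 130/2.0000 = 65 ms/bit.

65 ms/bit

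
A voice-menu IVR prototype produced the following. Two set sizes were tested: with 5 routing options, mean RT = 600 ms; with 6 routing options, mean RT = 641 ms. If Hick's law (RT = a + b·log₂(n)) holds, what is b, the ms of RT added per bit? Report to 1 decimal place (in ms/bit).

155.9 ms/bit

b = (RT₂ − RT₁)/(log₂ n₂ − log₂ n₁) = (641 − 600)/(2.5850 − 2.3219) = 155.873 ms/bit.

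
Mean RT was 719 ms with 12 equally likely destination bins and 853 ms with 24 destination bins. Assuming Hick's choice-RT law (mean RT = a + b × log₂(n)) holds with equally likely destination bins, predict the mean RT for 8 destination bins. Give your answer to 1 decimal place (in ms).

640.6 ms

Solve the two-equation system in a and b:
  b = (853 − 719) / (log₂ 24 − log₂ 12) = 134 / (4.5850 − 3.5850) = 134.000 ms/bit
  a = 719 − 134.000 × 3.5850 = 238.615 ms
Then RT(8) = 238.615 + 134.000 × log₂ 8 = 238.615 + 134.000 × 3 ≈ 640.615 ms.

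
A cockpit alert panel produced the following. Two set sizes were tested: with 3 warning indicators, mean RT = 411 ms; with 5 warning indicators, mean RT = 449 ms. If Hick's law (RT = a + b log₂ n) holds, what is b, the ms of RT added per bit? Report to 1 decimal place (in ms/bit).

51.6 ms/bit

b = (RT₂ − RT₁)/(log₂ n₂ − log₂ n₁) = (449 − 411)/(2.3219 − 1.5850) = 51.563 ms/bit.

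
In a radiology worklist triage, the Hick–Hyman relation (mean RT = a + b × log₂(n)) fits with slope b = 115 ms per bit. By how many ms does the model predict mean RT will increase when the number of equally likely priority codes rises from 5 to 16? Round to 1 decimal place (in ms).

193.0 ms

ΔRT = (a + b log₂ n₂) − (a + b log₂ n₁) = b·(log₂ n₂ − log₂ n₁).
log₂(16) − log₂(5) = 4 − 2.3219 = 1.6781.
ΔRT = 115 × 1.6781 = 192.978 ms.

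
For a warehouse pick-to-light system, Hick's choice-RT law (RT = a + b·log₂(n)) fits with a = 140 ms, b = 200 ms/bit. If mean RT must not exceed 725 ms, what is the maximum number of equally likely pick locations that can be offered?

7

Set 140 + 200·log₂ n ≤ 725 → log₂ n ≤ (725 − 140)/200 = 2.9250.
So n ≤ 2^2.9250 = 7.595; the largest integer n is 7.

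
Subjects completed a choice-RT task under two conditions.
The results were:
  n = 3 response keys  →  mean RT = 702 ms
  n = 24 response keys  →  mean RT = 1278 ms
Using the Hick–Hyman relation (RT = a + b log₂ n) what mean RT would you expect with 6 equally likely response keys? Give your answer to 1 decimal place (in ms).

RT is linear in log₂ n, so two points fix the line:
  b = (1278 − 702) / (log₂ 24 − log₂ 3) = 576 / (4.5850 − 1.5850) = 192.000 ms/bit
  a = 702 − 192.000 × 1.5850 = 397.687 ms
Then RT(6) = 397.687 + 192.000 × log₂ 6 = 397.687 + 192.000 × 2.5850 ≈ 894.000 ms.

894.0 ms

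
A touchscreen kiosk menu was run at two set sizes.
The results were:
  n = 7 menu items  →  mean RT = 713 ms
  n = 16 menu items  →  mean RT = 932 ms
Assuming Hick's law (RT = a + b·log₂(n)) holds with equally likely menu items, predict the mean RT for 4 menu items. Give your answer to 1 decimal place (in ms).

Solve the two-equation system in a and b:
  b = (932 − 713) / (log₂ 16 − log₂ 7) = 219 / (4 − 2.8074) = 183.625 ms/bit
  a = 713 − 183.625 × 2.8074 = 197.498 ms
Then RT(4) = 197.498 + 183.625 × log₂ 4 = 197.498 + 183.625 × 2 ≈ 564.749 ms.

564.7 ms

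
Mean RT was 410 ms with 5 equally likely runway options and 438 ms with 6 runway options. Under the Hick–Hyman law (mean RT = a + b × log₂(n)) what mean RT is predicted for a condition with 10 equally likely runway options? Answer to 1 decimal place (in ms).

516.4 ms

Solve the two-equation system in a and b:
  b = (438 − 410) / (log₂ 6 − log₂ 5) = 28 / (2.5850 − 2.3219) = 106.450 ms/bit
  a = 410 − 106.450 × 2.3219 = 162.831 ms
Then RT(10) = 162.831 + 106.450 × log₂ 10 = 162.831 + 106.450 × 3.3219 ≈ 516.450 ms.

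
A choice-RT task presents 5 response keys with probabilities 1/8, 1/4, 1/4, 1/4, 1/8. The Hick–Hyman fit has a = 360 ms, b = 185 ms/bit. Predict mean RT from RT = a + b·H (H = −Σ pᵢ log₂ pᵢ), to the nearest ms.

776 ms

H = −Σ pᵢ log₂ pᵢ = 0.125·3 + 0.25·2 + 0.25·2 + 0.25·2 + 0.125·3 = 2.250 bits.
RT = 360 + 185 × 2.250 = 776.25 ms.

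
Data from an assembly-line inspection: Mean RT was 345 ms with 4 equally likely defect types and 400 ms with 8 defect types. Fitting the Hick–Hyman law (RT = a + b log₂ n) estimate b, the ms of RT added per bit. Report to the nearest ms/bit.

The slope on a log₂ axis is (400 − 345) / (3 − 2) = 55 ms/bit.

55 ms/bit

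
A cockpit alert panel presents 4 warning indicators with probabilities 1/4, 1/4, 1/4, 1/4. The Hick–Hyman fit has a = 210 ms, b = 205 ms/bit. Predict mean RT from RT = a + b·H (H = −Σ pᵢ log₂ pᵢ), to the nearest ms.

620 ms

H = −Σ pᵢ log₂ pᵢ = 0.25·2 + 0.25·2 + 0.25·2 + 0.25·2 = 2.000 bits.
RT = 210 + 205 × 2.000 = 620.00 ms.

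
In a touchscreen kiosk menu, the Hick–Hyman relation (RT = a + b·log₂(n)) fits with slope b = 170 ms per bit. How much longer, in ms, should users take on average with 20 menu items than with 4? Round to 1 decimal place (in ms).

ΔRT = (a + b log₂ n₂) − (a + b log₂ n₁) = b·(log₂ n₂ − log₂ n₁).
log₂(20) − log₂(4) = 4.3219 − 2 = 2.3219.
ΔRT = 170 × 2.3219 = 394.728 ms.

394.7 ms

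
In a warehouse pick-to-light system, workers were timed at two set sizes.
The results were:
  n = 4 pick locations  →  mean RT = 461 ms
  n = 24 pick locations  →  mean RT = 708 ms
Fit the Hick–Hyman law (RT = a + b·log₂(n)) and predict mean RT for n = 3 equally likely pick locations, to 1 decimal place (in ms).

421.3 ms

RT is linear in log₂ n, so two points fix the line:
  b = (708 − 461) / (log₂ 24 − log₂ 4) = 247 / (4.5850 − 2) = 95.553 ms/bit
  a = 461 − 95.553 × 2 = 269.895 ms
Then RT(3) = 269.895 + 95.553 × log₂ 3 = 269.895 + 95.553 × 1.5850 ≈ 421.342 ms.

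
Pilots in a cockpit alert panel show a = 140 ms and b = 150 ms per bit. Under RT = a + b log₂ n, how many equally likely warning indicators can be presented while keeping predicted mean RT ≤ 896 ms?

Set 140 + 150·log₂ n ≤ 896 → log₂ n ≤ (896 − 140)/150 = 5.0400.
So n ≤ 2^5.0400 = 32.900; the largest integer n is 32.

32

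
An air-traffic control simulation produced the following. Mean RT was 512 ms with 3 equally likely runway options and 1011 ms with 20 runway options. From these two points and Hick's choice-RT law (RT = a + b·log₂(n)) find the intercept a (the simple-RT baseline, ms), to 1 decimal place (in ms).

223.0 ms

The slope on a log₂ axis is (1011 − 512) / (4.3219 − 1.5850) = 182.319 ms/bit.
Intercept: a = 512 − 182.319·log₂(3) = 223.032 ms.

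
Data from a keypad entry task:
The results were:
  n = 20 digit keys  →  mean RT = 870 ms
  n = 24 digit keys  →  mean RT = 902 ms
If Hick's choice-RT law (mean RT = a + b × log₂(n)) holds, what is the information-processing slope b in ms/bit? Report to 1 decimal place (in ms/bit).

121.7 ms/bit

Slope: b = (902 − 870) / (log₂ 24 − log₂ 20) = 32/0.2630 = 121.657 ms/bit.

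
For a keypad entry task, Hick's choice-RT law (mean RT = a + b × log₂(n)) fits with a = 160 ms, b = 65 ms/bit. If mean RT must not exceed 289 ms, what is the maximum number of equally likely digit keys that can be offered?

Set 160 + 65·log₂ n ≤ 289 → log₂ n ≤ (289 − 160)/65 = 1.9846.
So n ≤ 2^1.9846 = 3.958; the largest integer n is 3.

3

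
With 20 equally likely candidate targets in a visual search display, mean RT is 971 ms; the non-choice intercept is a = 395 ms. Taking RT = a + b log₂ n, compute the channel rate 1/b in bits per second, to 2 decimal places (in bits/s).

7.50 bits/s

b = (971 − 395)/log₂ 20 = 576/4.3219 = 133.274 ms per bit = 0.13327 s/bit; the reciprocal is 7.503 bits/s.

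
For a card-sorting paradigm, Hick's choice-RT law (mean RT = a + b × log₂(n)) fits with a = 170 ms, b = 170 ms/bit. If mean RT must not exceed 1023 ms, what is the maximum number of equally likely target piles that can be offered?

32

Information budget: (1023 − 170)/170 = 5.0176 bits, so n ≤ 2^5.0176 = 32.394 → at most 32.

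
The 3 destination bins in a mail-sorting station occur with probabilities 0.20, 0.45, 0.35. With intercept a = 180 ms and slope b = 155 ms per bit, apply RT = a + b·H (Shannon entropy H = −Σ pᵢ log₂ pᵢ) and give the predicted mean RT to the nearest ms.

Entropy contributions −pᵢ log₂ pᵢ: 0.4644, 0.5184, 0.5301; sum H = 1.5129 bits.
RT = a + bH = 180 + 155·1.5129 = 414.50 ms.

414 ms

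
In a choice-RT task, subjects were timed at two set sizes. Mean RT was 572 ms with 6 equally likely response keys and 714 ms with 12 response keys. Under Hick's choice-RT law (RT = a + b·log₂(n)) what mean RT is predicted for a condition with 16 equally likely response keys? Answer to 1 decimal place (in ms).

RT is linear in log₂ n, so two points fix the line:
  b = (714 − 572) / (log₂ 12 − log₂ 6) = 142 / (3.5850 − 2.5850) = 142.000 ms/bit
  a = 572 − 142.000 × 2.5850 = 204.935 ms
Then RT(16) = 204.935 + 142.000 × log₂ 16 = 204.935 + 142.000 × 4 ≈ 772.935 ms.

772.9 ms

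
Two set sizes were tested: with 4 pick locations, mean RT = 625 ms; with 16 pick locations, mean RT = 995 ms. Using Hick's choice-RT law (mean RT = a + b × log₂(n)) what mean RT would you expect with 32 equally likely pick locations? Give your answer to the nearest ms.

Solve the two-equation system in a and b:
  b = (995 − 625) / (log₂ 16 − log₂ 4) = 370 / (4 − 2) = 185 ms/bit
  a = 625 − 185 × 2 = 255 ms
Then RT(32) = 255 + 185 × log₂ 32 = 255 + 185 × 5 ≈ 1180.000 ms.

1180 ms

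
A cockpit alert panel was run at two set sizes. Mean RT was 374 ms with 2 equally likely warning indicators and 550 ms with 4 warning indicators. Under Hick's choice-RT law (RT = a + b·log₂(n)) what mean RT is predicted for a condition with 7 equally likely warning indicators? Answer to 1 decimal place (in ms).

692.1 ms

RT is linear in log₂ n, so two points fix the line:
  b = (550 − 374) / (log₂ 4 − log₂ 2) = 176 / (2 − 1) = 176.000 ms/bit
  a = 374 − 176.000 × 1 = 198.000 ms
Then RT(7) = 198.000 + 176.000 × log₂ 7 = 198.000 + 176.000 × 2.8074 ≈ 692.094 ms.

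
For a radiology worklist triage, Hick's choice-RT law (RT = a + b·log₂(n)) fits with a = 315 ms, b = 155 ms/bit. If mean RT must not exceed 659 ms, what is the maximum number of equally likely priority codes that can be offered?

Set 315 + 155·log₂ n ≤ 659 → log₂ n ≤ (659 − 315)/155 = 2.2194.
So n ≤ 2^2.2194 = 4.657; the largest integer n is 4.

4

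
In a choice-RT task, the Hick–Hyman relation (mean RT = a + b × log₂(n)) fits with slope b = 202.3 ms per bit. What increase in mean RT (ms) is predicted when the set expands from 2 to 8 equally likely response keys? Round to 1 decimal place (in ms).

404.6 ms

ΔRT = (a + b log₂ n₂) − (a + b log₂ n₁) = b·(log₂ n₂ − log₂ n₁).
log₂(8) − log₂(2) = log₂(8/2) = log₂(4) = 2.
ΔRT = 202.3 × 2.0000 = 404.600 ms.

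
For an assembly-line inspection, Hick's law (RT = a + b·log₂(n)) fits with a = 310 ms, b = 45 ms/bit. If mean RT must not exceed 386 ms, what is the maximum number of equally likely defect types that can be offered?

Information budget: (386 − 310)/45 = 1.6889 bits, so n ≤ 2^1.6889 = 3.224 → at most 3.

3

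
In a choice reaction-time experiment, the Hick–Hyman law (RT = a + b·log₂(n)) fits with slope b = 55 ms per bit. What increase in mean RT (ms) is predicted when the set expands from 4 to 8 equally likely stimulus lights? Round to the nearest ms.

Only the slope matters, since a is common to both: ΔRT = b·log₂(n₂/n₁).
log₂(8) − log₂(4) = log₂(8/4) = log₂(2) = 1.
ΔRT = 55 × 1.0000 = 55.000 ms.

55 ms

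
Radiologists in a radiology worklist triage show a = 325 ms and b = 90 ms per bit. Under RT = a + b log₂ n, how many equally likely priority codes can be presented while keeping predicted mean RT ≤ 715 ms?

20

Set 325 + 90·log₂ n ≤ 715 → log₂ n ≤ (715 − 325)/90 = 4.3333.
So n ≤ 2^4.3333 = 20.159; the largest integer n is 20.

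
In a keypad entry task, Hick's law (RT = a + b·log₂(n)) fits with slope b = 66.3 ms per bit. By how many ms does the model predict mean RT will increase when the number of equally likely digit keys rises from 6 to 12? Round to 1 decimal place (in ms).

66.3 ms

The intercept a cancels: ΔRT = b·(log₂ n₂ − log₂ n₁) = b·log₂(n₂/n₁).
log₂(12) − log₂(6) = log₂(12/6) = log₂(2) = 1.
ΔRT = 66.3 × 1.0000 = 66.300 ms.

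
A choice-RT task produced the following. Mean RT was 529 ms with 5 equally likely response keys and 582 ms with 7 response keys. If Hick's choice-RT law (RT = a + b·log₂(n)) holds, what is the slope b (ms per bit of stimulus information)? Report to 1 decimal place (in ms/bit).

Slope: b = (582 − 529) / (log₂ 7 − log₂ 5) = 53/0.4854 = 109.182 ms/bit.

109.2 ms/bit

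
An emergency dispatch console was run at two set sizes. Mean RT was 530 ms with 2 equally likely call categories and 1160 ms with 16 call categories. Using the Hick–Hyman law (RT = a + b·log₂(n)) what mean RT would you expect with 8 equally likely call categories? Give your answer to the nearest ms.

RT is linear in log₂ n, so two points fix the line:
  b = (1160 − 530) / (log₂ 16 − log₂ 2) = 630 / (4 − 1) = 210 ms/bit
  a = 530 − 210 × 1 = 320 ms
Then RT(8) = 320 + 210 × log₂ 8 = 320 + 210 × 3 ≈ 950.000 ms.

950 ms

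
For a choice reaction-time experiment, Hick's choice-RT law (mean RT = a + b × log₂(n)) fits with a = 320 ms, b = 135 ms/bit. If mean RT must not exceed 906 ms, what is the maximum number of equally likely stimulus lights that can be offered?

Information budget: (906 − 320)/135 = 4.3407 bits, so n ≤ 2^4.3407 = 20.263 → at most 20.

20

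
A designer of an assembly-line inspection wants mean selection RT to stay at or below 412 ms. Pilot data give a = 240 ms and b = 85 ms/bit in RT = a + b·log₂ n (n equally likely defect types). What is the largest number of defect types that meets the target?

85·log₂ n ≤ 412 − 240 = 172, giving log₂ n ≤ 2.0235 and n ≤ 4.066. The largest whole number is 4.

4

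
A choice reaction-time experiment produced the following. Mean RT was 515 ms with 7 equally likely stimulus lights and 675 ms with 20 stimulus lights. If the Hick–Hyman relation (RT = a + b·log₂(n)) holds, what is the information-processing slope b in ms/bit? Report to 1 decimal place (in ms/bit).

The slope on a log₂ axis is (675 − 515) / (4.3219 − 2.8074) = 105.640 ms/bit.

105.6 ms/bit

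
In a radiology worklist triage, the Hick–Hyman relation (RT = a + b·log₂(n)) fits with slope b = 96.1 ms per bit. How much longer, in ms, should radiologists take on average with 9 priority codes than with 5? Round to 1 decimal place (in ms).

ΔRT = (a + b log₂ n₂) − (a + b log₂ n₁) = b·(log₂ n₂ − log₂ n₁).
log₂(9) − log₂(5) = 3.1699 − 2.3219 = 0.8480.
ΔRT = 96.1 × 0.8480 = 81.493 ms.

81.5 ms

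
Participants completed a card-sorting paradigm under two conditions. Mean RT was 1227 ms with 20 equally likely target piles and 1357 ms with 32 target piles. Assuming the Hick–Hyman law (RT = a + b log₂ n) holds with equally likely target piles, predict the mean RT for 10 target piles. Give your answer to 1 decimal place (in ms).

RT is linear in log₂ n, so two points fix the line:
  b = (1357 − 1227) / (log₂ 32 − log₂ 20) = 130 / (5 − 4.3219) = 191.720 ms/bit
  a = 1227 − 191.720 × 4.3219 = 398.400 ms
Then RT(10) = 398.400 + 191.720 × log₂ 10 = 398.400 + 191.720 × 3.3219 ≈ 1035.280 ms.

1035.3 ms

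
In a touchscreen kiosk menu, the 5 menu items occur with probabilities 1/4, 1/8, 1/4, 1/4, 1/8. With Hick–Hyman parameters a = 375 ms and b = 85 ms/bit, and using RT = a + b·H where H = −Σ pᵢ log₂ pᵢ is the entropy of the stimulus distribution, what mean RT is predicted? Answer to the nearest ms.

566 ms

H = −Σ pᵢ log₂ pᵢ = 0.25·2 + 0.125·3 + 0.25·2 + 0.25·2 + 0.125·3 = 2.250 bits.
RT = 375 + 85 × 2.250 = 566.25 ms.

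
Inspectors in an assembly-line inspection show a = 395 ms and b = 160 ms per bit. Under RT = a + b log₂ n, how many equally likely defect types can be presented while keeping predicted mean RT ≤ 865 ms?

7

Set 395 + 160·log₂ n ≤ 865 → log₂ n ≤ (865 − 395)/160 = 2.9375.
So n ≤ 2^2.9375 = 7.661; the largest integer n is 7.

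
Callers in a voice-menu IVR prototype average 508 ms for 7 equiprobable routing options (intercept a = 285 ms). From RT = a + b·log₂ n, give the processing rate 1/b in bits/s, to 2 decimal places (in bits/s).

12.59 bits/s

Choice component = 508 − 285 = 223 ms over log₂(7) = 2.8074 bits.
b = 223 / 2.8074 = 79.434 ms/bit, so 1/b = 12.589 bits/s.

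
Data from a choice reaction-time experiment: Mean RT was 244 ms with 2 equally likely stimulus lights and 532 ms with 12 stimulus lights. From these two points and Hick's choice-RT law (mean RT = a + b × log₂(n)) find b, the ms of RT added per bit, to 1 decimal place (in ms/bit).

b = (RT₂ − RT₁)/(log₂ n₂ − log₂ n₁) = (532 − 244)/(3.5850 − 1) = 111.414 ms/bit.

111.4 ms/bit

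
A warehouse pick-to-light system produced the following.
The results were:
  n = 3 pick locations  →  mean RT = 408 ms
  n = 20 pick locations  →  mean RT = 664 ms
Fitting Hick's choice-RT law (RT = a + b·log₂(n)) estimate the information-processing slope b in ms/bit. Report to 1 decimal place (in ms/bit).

b = (RT₂ − RT₁)/(log₂ n₂ − log₂ n₁) = (664 − 408)/(4.3219 − 1.5850) = 93.534 ms/bit.

93.5 ms/bit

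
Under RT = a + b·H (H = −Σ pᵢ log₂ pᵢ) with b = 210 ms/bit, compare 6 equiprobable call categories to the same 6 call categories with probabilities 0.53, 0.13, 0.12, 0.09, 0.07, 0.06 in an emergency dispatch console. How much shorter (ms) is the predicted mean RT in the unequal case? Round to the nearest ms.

110 ms

The RT saving is b·ΔH. Equiprobable H₀ = log₂(6) = 2.5850 bits; with the given probabilities H = 2.0599 bits.
b·(H₀ − H) = 210 × (2.5850 − 2.0599) = 110.26 ms.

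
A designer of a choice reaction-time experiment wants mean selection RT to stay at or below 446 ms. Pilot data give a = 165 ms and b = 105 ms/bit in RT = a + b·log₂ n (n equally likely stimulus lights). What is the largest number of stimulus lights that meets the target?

6

Information budget: (446 − 165)/105 = 2.6762 bits, so n ≤ 2^2.6762 = 6.392 → at most 6.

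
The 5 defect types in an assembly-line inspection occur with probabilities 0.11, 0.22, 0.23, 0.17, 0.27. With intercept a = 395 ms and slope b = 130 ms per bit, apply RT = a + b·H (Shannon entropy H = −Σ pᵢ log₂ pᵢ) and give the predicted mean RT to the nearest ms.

H = 0.11·log₂(1/0.11) + 0.22·log₂(1/0.22) + 0.23·log₂(1/0.23) + 0.17·log₂(1/0.17) + 0.27·log₂(1/0.27) = 2.2631 bits.
RT = 395 + 130 × 2.2631 = 689.21 ms.

689 ms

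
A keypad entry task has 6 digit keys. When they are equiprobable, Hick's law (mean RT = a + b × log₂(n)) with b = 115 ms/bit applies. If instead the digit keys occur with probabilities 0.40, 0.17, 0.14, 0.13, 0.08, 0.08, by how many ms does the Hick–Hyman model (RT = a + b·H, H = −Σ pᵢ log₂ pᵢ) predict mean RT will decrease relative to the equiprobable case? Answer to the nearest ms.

30 ms

Equiprobable entropy H₀ = log₂ 6 = 2.5850 bits.
Skewed entropy H = −Σ pᵢ log₂ pᵢ = 2.3261 bits.
ΔRT = b·(H₀ − H) = 115 × 0.2588 = 29.77 ms.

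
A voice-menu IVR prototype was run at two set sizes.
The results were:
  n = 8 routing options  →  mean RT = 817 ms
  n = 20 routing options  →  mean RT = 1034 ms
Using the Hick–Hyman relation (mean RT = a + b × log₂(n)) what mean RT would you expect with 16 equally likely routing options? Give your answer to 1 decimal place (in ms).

981.2 ms

Solve the two-equation system in a and b:
  b = (1034 − 817) / (log₂ 20 − log₂ 8) = 217 / (4.3219 − 3) = 164.154 ms/bit
  a = 817 − 164.154 × 3 = 324.538 ms
Then RT(16) = 324.538 + 164.154 × log₂ 16 = 324.538 + 164.154 × 4 ≈ 981.154 ms.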